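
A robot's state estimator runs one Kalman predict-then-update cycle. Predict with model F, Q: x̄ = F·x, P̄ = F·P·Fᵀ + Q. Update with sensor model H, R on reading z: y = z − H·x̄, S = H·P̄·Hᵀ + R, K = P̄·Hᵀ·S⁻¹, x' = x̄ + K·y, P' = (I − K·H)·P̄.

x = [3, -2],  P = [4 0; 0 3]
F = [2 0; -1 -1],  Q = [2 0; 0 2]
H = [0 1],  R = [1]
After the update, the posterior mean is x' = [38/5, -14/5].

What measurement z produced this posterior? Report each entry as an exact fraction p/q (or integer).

x̄ = F·x = [6, -1]
P̄ = F·P·Fᵀ + Q = [18 -8; -8 9]
S = H·P̄·Hᵀ + R = [10]
K = P̄·Hᵀ·S⁻¹ = [-4/5; 9/10]
x' − x̄ = [8/5, -9/5] = K·y
y = (KᵀK)⁻¹·Kᵀ·(x' − x̄) = [-2]
z = y + H·x̄ = [-2] + [-1] = [-3]

z = [-3]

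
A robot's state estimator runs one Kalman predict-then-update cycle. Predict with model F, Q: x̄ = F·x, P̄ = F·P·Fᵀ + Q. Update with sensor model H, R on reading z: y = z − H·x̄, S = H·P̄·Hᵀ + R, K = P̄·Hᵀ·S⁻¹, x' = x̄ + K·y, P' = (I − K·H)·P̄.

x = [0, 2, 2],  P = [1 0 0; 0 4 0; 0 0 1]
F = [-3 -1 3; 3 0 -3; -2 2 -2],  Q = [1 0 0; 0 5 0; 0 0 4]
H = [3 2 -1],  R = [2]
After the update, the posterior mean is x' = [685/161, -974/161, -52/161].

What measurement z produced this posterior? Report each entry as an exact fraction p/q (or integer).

z = [1]

x̄ = F·x = [4, -6, 0]
P̄ = F·P·Fᵀ + Q = [23 -18 -8; -18 23 0; -8 0 28]
S = H·P̄·Hᵀ + R = [161]
K = P̄·Hᵀ·S⁻¹ = [41/161; -8/161; -52/161]
x' − x̄ = [41/161, -8/161, -52/161] = K·y
y = (KᵀK)⁻¹·Kᵀ·(x' − x̄) = [1]
z = y + H·x̄ = [1] + [0] = [1]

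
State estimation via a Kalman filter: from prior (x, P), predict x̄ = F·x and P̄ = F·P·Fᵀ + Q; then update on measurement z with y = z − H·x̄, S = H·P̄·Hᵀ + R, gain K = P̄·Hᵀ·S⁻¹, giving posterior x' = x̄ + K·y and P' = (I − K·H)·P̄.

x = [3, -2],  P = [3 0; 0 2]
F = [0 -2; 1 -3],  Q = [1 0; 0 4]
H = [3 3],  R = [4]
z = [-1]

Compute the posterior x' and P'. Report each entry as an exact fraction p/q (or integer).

x' = [-208/263, 147/263]
P' = [765/526 -681/526; -681/526 829/526]

x̄ = F·x = [4, 9]
P̄ = F·P·Fᵀ + Q = [9 12; 12 25]
y = z − H·x̄ = [-40]
S = H·P̄·Hᵀ + R = [526]
K = P̄·Hᵀ·S⁻¹ = [63/526; 111/526]
x' = x̄ + K·y = [-208/263, 147/263]
P' = (I − K·H)·P̄ = [765/526 -681/526; -681/526 829/526]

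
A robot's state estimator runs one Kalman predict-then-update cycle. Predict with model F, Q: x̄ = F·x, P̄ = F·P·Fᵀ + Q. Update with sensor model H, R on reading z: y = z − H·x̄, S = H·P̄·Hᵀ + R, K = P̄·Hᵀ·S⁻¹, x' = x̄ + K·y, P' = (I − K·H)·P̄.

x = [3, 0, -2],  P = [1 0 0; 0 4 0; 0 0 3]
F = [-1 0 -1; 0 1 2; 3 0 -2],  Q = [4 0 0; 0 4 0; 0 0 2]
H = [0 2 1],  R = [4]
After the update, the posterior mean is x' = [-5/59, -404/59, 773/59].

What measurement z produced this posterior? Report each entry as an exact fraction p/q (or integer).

x̄ = F·x = [-1, -4, 13]
P̄ = F·P·Fᵀ + Q = [8 -6 3; -6 20 -12; 3 -12 23]
S = H·P̄·Hᵀ + R = [59]
K = P̄·Hᵀ·S⁻¹ = [-9/59; 28/59; -1/59]
x' − x̄ = [54/59, -168/59, 6/59] = K·y
y = (KᵀK)⁻¹·Kᵀ·(x' − x̄) = [-6]
z = y + H·x̄ = [-6] + [5] = [-1]

z = [-1]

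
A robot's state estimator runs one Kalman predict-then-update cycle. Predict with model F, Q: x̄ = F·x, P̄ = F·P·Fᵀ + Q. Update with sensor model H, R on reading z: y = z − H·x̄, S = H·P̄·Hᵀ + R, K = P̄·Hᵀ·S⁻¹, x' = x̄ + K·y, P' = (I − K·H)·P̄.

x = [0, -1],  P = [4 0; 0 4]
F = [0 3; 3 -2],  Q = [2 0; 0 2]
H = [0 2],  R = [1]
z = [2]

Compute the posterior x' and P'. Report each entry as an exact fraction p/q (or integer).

x̄ = F·x = [-3, 2]
P̄ = F·P·Fᵀ + Q = [38 -24; -24 54]
y = z − H·x̄ = [-2]
S = H·P̄·Hᵀ + R = [217]
K = P̄·Hᵀ·S⁻¹ = [-48/217; 108/217]
x' = x̄ + K·y = [-555/217, 218/217]
P' = (I − K·H)·P̄ = [5942/217 -24/217; -24/217 54/217]

x' = [-555/217, 218/217]
P' = [5942/217 -24/217; -24/217 54/217]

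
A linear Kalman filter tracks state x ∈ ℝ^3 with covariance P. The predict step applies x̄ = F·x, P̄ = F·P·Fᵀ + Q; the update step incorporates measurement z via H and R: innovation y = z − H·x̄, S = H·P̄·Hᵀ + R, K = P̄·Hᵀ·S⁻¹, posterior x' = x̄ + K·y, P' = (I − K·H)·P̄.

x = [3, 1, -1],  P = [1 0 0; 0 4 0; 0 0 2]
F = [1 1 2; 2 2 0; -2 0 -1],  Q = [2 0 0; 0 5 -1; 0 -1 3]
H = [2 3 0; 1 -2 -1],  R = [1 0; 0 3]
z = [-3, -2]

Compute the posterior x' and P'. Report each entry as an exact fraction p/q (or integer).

x' = [-2263/795, 49/53, -2182/795]
P' = [24809/21465 -995/1431 34901/21465; -995/1431 250/477 -1610/1431; 34901/21465 -1610/1431 97634/21465]

x̄ = F·x = [2, 8, -5]
P̄ = F·P·Fᵀ + Q = [15 10 -6; 10 25 -5; -6 -5 9]
y = z − H·x̄ = [-31, 7]
S = H·P̄·Hᵀ + R = [406 -103; -103 79]
K = P̄·Hᵀ·S⁻¹ = [4843/21465 6586/21465; 260/1431 -295/1431; -2648/21465 -4811/21465]
x' = x̄ + K·y = [-2263/795, 49/53, -2182/795]
P' = (I − K·H)·P̄ = [24809/21465 -995/1431 34901/21465; -995/1431 250/477 -1610/1431; 34901/21465 -1610/1431 97634/21465]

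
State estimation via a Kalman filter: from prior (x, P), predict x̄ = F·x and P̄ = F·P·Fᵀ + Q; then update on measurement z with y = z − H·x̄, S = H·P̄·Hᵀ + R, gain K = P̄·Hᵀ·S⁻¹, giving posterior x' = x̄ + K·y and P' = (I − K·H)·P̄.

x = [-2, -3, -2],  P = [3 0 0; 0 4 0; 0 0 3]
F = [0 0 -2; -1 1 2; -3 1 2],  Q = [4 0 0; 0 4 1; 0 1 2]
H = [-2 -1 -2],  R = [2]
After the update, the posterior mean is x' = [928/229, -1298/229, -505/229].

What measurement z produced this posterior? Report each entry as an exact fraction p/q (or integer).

z = [2]

x̄ = F·x = [4, -5, -1]
P̄ = F·P·Fᵀ + Q = [16 -12 -12; -12 23 26; -12 26 45]
S = H·P̄·Hᵀ + R = [229]
K = P̄·Hᵀ·S⁻¹ = [4/229; -51/229; -92/229]
x' − x̄ = [12/229, -153/229, -276/229] = K·y
y = (KᵀK)⁻¹·Kᵀ·(x' − x̄) = [3]
z = y + H·x̄ = [3] + [-1] = [2]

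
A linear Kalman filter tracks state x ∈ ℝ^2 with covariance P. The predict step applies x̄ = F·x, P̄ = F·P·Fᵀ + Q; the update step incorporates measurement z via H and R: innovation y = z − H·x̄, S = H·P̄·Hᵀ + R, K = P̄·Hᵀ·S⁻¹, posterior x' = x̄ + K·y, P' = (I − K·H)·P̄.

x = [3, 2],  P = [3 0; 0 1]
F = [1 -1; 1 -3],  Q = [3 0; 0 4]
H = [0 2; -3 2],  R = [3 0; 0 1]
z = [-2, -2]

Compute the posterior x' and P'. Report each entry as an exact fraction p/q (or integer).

x' = [13/424, -215/212]
P' = [1237/2968 99/212; 99/212 75/106]

x̄ = F·x = [1, -3]
P̄ = F·P·Fᵀ + Q = [7 6; 6 16]
y = z − H·x̄ = [4, 7]
S = H·P̄·Hᵀ + R = [67 28; 28 56]
K = P̄·Hᵀ·S⁻¹ = [33/106 -939/2968; 25/53 3/212]
x' = x̄ + K·y = [13/424, -215/212]
P' = (I − K·H)·P̄ = [1237/2968 99/212; 99/212 75/106]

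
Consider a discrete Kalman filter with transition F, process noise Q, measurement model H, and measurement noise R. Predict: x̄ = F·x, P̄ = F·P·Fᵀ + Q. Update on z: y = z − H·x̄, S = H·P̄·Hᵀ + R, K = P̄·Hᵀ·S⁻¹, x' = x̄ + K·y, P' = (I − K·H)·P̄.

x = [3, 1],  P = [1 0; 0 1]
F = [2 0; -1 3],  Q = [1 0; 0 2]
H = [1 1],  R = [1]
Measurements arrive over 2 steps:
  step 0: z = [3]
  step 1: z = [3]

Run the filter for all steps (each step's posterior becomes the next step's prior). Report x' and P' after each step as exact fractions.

step 0: x' = [75/14, -15/7], P' = [61/14 -29/7; -29/7 34/7]
step 1: x' = [1073/127, -711/127], P' = [3811/381 -1341/127; -1341/127 1534/127]

step 0: x̄ = F·x = [6, 0]
step 0: P̄ = F·P·Fᵀ + Q = [5 -2; -2 12]
step 0: y = z − H·x̄ = [-3]
step 0: S = H·P̄·Hᵀ + R = [14]
step 0: K = P̄·Hᵀ·S⁻¹ = [3/14; 5/7]
step 0: x' = x̄ + K·y = [75/14, -15/7]
step 0: P' = (I − K·H)·P̄ = [61/14 -29/7; -29/7 34/7]
step 1: x̄ = F·x = [75/7, -165/14]
step 1: P̄ = F·P·Fᵀ + Q = [129/7 -235/7; -235/7 1049/14]
step 1: y = z − H·x̄ = [57/14]
step 1: S = H·P̄·Hᵀ + R = [381/14]
step 1: K = P̄·Hᵀ·S⁻¹ = [-212/381; 193/127]
step 1: x' = x̄ + K·y = [1073/127, -711/127]
step 1: P' = (I − K·H)·P̄ = [3811/381 -1341/127; -1341/127 1534/127]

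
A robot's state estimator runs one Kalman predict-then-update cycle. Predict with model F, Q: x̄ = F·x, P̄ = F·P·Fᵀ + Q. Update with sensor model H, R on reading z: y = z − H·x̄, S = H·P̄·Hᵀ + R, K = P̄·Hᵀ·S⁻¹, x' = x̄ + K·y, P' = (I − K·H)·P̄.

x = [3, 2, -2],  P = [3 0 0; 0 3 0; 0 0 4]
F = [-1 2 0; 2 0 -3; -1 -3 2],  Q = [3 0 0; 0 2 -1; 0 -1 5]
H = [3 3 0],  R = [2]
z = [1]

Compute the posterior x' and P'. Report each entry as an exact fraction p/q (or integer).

x̄ = F·x = [1, 12, -13]
P̄ = F·P·Fᵀ + Q = [18 -6 -15; -6 50 -31; -15 -31 51]
y = z − H·x̄ = [-38]
S = H·P̄·Hᵀ + R = [506]
K = P̄·Hᵀ·S⁻¹ = [18/253; 6/23; -3/11]
x' = x̄ + K·y = [-431/253, 48/23, -29/11]
P' = (I − K·H)·P̄ = [3906/253 -354/23 -57/11; -354/23 358/23 5; -57/11 5 147/11]

x' = [-431/253, 48/23, -29/11]
P' = [3906/253 -354/23 -57/11; -354/23 358/23 5; -57/11 5 147/11]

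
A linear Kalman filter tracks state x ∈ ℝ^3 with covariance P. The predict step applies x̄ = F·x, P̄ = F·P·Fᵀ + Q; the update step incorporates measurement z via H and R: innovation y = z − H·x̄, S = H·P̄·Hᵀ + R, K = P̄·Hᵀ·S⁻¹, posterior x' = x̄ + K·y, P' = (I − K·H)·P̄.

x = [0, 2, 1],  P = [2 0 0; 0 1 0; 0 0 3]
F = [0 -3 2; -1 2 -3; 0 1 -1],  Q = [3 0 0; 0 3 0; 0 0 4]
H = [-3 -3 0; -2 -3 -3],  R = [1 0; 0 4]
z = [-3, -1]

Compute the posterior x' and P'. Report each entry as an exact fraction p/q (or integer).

x' = [-5989/16606, 21529/16606, -10421/16606]
P' = [115035/16606 -112893/16606 28791/16606; -112893/16606 112563/16606 -29833/16606; 28791/16606 -29833/16606 15299/16606]

x̄ = F·x = [-4, 1, 1]
P̄ = F·P·Fᵀ + Q = [24 -24 -9; -24 36 11; -9 11 8]
y = z − H·x̄ = [-12, -3]
S = H·P̄·Hᵀ + R = [109 126; 126 298]
K = P̄·Hᵀ·S⁻¹ = [-3213/8303 5559/16606; 495/8303 -5601/16606; 1563/8303 -3495/16606]
x' = x̄ + K·y = [-5989/16606, 21529/16606, -10421/16606]
P' = (I − K·H)·P̄ = [115035/16606 -112893/16606 28791/16606; -112893/16606 112563/16606 -29833/16606; 28791/16606 -29833/16606 15299/16606]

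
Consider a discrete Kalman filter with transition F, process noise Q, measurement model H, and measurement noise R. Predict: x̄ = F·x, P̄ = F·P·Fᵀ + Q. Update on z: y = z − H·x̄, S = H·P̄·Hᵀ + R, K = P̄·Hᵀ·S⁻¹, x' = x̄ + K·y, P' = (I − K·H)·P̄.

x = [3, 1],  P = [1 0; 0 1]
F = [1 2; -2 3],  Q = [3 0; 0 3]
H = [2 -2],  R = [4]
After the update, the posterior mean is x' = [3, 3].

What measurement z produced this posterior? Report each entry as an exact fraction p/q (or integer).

x̄ = F·x = [5, -3]
P̄ = F·P·Fᵀ + Q = [8 4; 4 16]
S = H·P̄·Hᵀ + R = [68]
K = P̄·Hᵀ·S⁻¹ = [2/17; -6/17]
x' − x̄ = [-2, 6] = K·y
y = (KᵀK)⁻¹·Kᵀ·(x' − x̄) = [-17]
z = y + H·x̄ = [-17] + [16] = [-1]

z = [-1]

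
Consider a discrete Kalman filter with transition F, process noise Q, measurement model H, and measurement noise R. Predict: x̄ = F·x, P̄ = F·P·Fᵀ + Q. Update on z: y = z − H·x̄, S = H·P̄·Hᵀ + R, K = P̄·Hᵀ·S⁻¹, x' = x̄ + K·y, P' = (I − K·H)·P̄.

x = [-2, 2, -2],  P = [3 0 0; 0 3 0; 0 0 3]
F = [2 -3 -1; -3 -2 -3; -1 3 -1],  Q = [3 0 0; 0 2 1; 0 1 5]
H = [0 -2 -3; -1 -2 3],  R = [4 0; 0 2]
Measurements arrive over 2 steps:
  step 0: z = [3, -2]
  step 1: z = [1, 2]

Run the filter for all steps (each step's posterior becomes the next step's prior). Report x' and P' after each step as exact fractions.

step 0: x' = [-71579/262393, -60511/524786, -216238/262393], P' = [3756042/262393 -937746/262393 598128/262393; -937746/262393 663871/524786 -127691/262393; 598128/262393 -127691/262393 138578/262393]
step 1: x' = [123197443769/73280510227, -81678679212/73280510227, 32023158899/73280510227], P' = [592939096312/73280510227 -157664518729/73280510227 86757839874/73280510227; -157664518729/73280510227 137883814719/146561020454 -17106233633/73280510227; 86757839874/73280510227 -17106233633/73280510227 24627332234/73280510227]

step 0: x̄ = F·x = [-8, 8, 10]
step 0: P̄ = F·P·Fᵀ + Q = [45 9 -30; 9 68 1; -30 1 38]
step 0: y = z − H·x̄ = [49, -24]
step 0: S = H·P̄·Hᵀ + R = [630 -142; -142 865]
step 0: K = P̄·Hᵀ·S⁻¹ = [20277/262393 -43083/262393; -140399/524786 -54599/262393; -40088/262393 36494/262393]
step 0: x' = x̄ + K·y = [-71579/262393, -60511/524786, -216238/262393]
step 0: P' = (I − K·H)·P̄ = [3756042/262393 -937746/262393 598128/262393; -937746/262393 663871/524786 -127691/262393; 598128/262393 -127691/262393 138578/262393]
step 1: x̄ = F·x = [327693/524786, 923962/262393, 394101/524786]
step 1: P̄ = F·P·Fᵀ + Q = [54063277/524786 -28016620/262393 -38797535/524786; -28016620/262393 34885168/262393 21001467/262393; -38797535/524786 21001467/262393 31565765/524786]
step 1: y = z − H·x̄ = [5402937/524786, 1945405/262393]
step 1: S = H·P̄·Hᵀ + R = [1069307581/524786 -116734813/262393; -116734813/262393 61451560/262393]
step 1: K = P̄·Hᵀ·S⁻¹ = [13763879459/73280510227 -8668269616/73280510227; -21641278455/73280510227 -31537996889/146561020454; -9917382359/73280510227 10668312047/73280510227]
step 1: x' = x̄ + K·y = [123197443769/73280510227, -81678679212/73280510227, 32023158899/73280510227]
step 1: P' = (I − K·H)·P̄ = [592939096312/73280510227 -157664518729/73280510227 86757839874/73280510227; -157664518729/73280510227 137883814719/146561020454 -17106233633/73280510227; 86757839874/73280510227 -17106233633/73280510227 24627332234/73280510227]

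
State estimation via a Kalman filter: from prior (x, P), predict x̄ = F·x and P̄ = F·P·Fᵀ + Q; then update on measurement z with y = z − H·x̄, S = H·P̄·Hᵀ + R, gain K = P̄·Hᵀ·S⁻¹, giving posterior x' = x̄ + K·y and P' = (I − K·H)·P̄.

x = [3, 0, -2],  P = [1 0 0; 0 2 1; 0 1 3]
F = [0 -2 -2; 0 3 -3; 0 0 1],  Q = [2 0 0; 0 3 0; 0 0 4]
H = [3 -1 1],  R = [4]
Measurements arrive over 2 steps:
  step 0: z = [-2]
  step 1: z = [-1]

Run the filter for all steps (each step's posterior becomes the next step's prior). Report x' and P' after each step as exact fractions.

step 0: x̄ = F·x = [4, 6, -2]
step 0: P̄ = F·P·Fᵀ + Q = [30 6 -8; 6 30 -6; -8 -6 7]
step 0: y = z − H·x̄ = [-6]
step 0: S = H·P̄·Hᵀ + R = [239]
step 0: K = P̄·Hᵀ·S⁻¹ = [76/239; -18/239; -11/239]
step 0: x' = x̄ + K·y = [500/239, 1542/239, -412/239]
step 0: P' = (I − K·H)·P̄ = [1394/239 2802/239 -1076/239; 2802/239 6846/239 -1632/239; -1076/239 -1632/239 1552/239]
step 1: x̄ = F·x = [-2260/239, 5862/239, -412/239]
step 1: P̄ = F·P·Fᵀ + Q = [21014/239 -31764/239 160/239; -31764/239 105675/239 -9552/239; 160/239 -9552/239 2508/239]
step 1: y = z − H·x̄ = [12815/239]
step 1: S = H·P̄·Hᵀ + R = [508913/239]
step 1: K = P̄·Hᵀ·S⁻¹ = [94966/508913; -210519/508913; 12540/508913]
step 1: x' = x̄ + K·y = [279690/508913, 1194339/508913, -204904/508913]
step 1: P' = (I − K·H)·P̄ = [7011534/508913 16012698/508913 -4642040/508913; 16012698/508913 39586326/508913 -9293844/508913; -4642040/508913 -9293844/508913 4682436/508913]

step 0: x' = [500/239, 1542/239, -412/239], P' = [1394/239 2802/239 -1076/239; 2802/239 6846/239 -1632/239; -1076/239 -1632/239 1552/239]
step 1: x' = [279690/508913, 1194339/508913, -204904/508913], P' = [7011534/508913 16012698/508913 -4642040/508913; 16012698/508913 39586326/508913 -9293844/508913; -4642040/508913 -9293844/508913 4682436/508913]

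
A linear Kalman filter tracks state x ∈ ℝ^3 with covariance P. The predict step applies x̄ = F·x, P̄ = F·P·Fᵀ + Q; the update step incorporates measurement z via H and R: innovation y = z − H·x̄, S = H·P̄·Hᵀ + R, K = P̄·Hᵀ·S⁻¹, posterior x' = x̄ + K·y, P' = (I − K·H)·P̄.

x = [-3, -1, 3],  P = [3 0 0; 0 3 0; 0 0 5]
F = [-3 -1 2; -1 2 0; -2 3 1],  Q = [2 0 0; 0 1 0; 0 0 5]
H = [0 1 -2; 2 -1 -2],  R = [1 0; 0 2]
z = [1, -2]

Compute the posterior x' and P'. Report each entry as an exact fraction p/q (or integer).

x̄ = F·x = [16, 1, 6]
P̄ = F·P·Fᵀ + Q = [52 3 19; 3 16 24; 19 24 49]
y = z − H·x̄ = [12, -21]
S = H·P̄·Hᵀ + R = [117 110; 110 354]
K = P̄·Hᵀ·S⁻¹ = [-9660/14659 11221/29318; -2474/14659 -1633/14659; -8478/14659 -844/14659]
x' = x̄ + K·y = [1607/29318, 19264/14659, 3942/14659]
P' = (I − K·H)·P̄ = [141413/29318 60266/14659 34963/14659; 60266/14659 60662/14659 31568/14659; 34963/14659 31568/14659 20023/14659]

x' = [1607/29318, 19264/14659, 3942/14659]
P' = [141413/29318 60266/14659 34963/14659; 60266/14659 60662/14659 31568/14659; 34963/14659 31568/14659 20023/14659]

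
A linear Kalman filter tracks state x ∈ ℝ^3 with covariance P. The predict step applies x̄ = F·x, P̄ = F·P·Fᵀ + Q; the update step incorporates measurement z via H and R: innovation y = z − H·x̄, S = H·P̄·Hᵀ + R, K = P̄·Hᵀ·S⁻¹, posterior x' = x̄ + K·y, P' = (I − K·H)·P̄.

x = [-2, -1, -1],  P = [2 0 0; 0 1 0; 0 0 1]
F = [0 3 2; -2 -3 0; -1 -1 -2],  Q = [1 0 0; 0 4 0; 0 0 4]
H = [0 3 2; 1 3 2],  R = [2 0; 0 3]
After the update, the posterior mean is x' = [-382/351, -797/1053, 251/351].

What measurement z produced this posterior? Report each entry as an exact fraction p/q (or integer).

z = [-1, -2]

x̄ = F·x = [-5, 7, 5]
P̄ = F·P·Fᵀ + Q = [14 -9 -7; -9 21 7; -7 7 11]
S = H·P̄·Hᵀ + R = [319 276; 276 252]
K = P̄·Hᵀ·S⁻¹ = [-80/117 901/1404; 53/351 110/1053; 25/117 -32/351]
x' − x̄ = [1373/351, -8168/1053, -1504/351] = K·y
y = (KᵀK)⁻¹·Kᵀ·(x' − x̄) = [-32, -28]
z = y + H·x̄ = [-32, -28] + [31, 26] = [-1, -2]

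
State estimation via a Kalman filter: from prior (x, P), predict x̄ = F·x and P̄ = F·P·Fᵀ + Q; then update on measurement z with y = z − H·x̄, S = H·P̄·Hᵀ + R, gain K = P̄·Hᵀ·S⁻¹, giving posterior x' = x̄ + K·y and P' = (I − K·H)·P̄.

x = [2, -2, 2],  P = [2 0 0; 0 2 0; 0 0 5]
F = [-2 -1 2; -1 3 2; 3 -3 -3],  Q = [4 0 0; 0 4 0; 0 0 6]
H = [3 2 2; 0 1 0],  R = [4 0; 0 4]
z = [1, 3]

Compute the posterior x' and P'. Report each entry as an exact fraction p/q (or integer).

x' = [1/29, 63/29, -45/29]
P' = [18920/1943 1104/1943 -28206/1943; 1104/1943 7028/1943 -8616/1943; -28206/1943 -8616/1943 50835/1943]

x̄ = F·x = [2, -4, 6]
P̄ = F·P·Fᵀ + Q = [34 18 -36; 18 44 -54; -36 -54 87]
y = z − H·x̄ = [-9, 7]
S = H·P̄·Hᵀ + R = [186 34; 34 48]
K = P̄·Hᵀ·S⁻¹ = [639/1943 276/1943; 34/1943 1757/1943; -45/1943 -2154/1943]
x' = x̄ + K·y = [1/29, 63/29, -45/29]
P' = (I − K·H)·P̄ = [18920/1943 1104/1943 -28206/1943; 1104/1943 7028/1943 -8616/1943; -28206/1943 -8616/1943 50835/1943]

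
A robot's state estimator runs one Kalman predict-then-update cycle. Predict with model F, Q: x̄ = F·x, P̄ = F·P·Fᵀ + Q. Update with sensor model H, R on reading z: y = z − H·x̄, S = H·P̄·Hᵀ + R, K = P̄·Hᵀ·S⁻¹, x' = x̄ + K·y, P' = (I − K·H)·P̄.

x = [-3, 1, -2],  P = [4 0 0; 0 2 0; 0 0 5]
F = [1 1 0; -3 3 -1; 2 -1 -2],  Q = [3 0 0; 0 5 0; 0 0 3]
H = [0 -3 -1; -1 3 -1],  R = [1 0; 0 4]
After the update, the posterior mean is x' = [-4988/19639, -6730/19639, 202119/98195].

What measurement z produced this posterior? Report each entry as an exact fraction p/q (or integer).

z = [-1, -3]

x̄ = F·x = [-2, 14, -3]
P̄ = F·P·Fᵀ + Q = [9 -6 6; -6 64 -20; 6 -20 41]
S = H·P̄·Hᵀ + R = [498 -547; -547 798]
K = P̄·Hᵀ·S⁻¹ = [-1695/19639 -1974/19639; -3602/19639 2896/19639; -43367/98195 -42893/98195]
x' − x̄ = [34290/19639, -281676/19639, 496704/98195] = K·y
y = (KᵀK)⁻¹·Kᵀ·(x' − x̄) = [38, -50]
z = y + H·x̄ = [38, -50] + [-39, 47] = [-1, -3]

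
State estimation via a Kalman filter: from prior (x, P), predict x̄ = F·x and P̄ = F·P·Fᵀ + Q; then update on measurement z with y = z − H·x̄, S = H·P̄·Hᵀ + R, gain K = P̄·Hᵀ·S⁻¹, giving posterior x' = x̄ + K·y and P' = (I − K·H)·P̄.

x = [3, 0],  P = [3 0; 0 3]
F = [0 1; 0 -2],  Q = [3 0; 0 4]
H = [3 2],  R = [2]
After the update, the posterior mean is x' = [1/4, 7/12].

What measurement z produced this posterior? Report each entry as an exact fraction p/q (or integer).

x̄ = F·x = [0, 0]
P̄ = F·P·Fᵀ + Q = [6 -6; -6 16]
S = H·P̄·Hᵀ + R = [48]
K = P̄·Hᵀ·S⁻¹ = [1/8; 7/24]
x' − x̄ = [1/4, 7/12] = K·y
y = (KᵀK)⁻¹·Kᵀ·(x' − x̄) = [2]
z = y + H·x̄ = [2] + [0] = [2]

z = [2]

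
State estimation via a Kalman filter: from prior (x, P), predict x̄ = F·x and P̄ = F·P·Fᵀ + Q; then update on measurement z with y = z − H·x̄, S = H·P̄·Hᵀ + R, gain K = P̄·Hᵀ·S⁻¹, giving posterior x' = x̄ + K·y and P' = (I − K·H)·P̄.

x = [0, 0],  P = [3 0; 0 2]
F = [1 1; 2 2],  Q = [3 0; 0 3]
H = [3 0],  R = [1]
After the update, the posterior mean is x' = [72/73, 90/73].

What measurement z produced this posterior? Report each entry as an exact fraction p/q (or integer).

z = [3]

x̄ = F·x = [0, 0]
P̄ = F·P·Fᵀ + Q = [8 10; 10 23]
S = H·P̄·Hᵀ + R = [73]
K = P̄·Hᵀ·S⁻¹ = [24/73; 30/73]
x' − x̄ = [72/73, 90/73] = K·y
y = (KᵀK)⁻¹·Kᵀ·(x' − x̄) = [3]
z = y + H·x̄ = [3] + [0] = [3]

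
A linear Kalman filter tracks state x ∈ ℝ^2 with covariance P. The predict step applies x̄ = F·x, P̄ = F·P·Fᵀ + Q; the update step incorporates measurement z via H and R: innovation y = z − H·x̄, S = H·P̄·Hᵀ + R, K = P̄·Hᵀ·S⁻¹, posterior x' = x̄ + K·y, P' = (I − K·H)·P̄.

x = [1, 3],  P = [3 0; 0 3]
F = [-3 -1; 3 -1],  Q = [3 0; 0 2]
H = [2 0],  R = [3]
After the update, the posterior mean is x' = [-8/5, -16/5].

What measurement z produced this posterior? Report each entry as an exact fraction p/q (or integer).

x̄ = F·x = [-6, 0]
P̄ = F·P·Fᵀ + Q = [33 -24; -24 32]
S = H·P̄·Hᵀ + R = [135]
K = P̄·Hᵀ·S⁻¹ = [22/45; -16/45]
x' − x̄ = [22/5, -16/5] = K·y
y = (KᵀK)⁻¹·Kᵀ·(x' − x̄) = [9]
z = y + H·x̄ = [9] + [-12] = [-3]

z = [-3]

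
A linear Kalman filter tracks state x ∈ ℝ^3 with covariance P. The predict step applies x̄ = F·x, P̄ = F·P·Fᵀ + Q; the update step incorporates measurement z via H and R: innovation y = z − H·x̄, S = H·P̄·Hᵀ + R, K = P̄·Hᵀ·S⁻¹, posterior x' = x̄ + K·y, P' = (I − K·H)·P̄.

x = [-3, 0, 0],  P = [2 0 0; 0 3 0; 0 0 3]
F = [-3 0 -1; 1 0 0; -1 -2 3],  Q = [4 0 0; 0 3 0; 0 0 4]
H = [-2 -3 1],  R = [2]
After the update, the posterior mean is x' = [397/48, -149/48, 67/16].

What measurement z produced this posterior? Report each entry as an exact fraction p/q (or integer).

x̄ = F·x = [9, -3, 3]
P̄ = F·P·Fᵀ + Q = [25 -6 -3; -6 5 -2; -3 -2 45]
S = H·P̄·Hᵀ + R = [144]
K = P̄·Hᵀ·S⁻¹ = [-35/144; -5/144; 19/48]
x' − x̄ = [-35/48, -5/48, 19/16] = K·y
y = (KᵀK)⁻¹·Kᵀ·(x' − x̄) = [3]
z = y + H·x̄ = [3] + [-6] = [-3]

z = [-3]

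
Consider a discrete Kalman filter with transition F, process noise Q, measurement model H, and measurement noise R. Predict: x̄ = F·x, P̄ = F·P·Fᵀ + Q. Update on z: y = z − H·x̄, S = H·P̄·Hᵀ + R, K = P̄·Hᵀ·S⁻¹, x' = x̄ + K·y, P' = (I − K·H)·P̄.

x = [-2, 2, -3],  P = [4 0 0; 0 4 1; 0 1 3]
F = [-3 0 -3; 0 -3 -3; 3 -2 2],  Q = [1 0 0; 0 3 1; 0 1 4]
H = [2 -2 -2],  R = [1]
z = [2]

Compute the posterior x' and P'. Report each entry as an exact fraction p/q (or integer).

x̄ = F·x = [15, 3, -16]
P̄ = F·P·Fᵀ + Q = [64 36 -48; 36 84 7; -48 7 60]
y = z − H·x̄ = [-54]
S = H·P̄·Hᵀ + R = [985]
K = P̄·Hᵀ·S⁻¹ = [152/985; -22/197; -46/197]
x' = x̄ + K·y = [6567/985, 1779/197, -668/197]
P' = (I − K·H)·P̄ = [39936/985 10436/197 -2464/197; 10436/197 14128/197 -3681/197; -2464/197 -3681/197 1240/197]

x' = [6567/985, 1779/197, -668/197]
P' = [39936/985 10436/197 -2464/197; 10436/197 14128/197 -3681/197; -2464/197 -3681/197 1240/197]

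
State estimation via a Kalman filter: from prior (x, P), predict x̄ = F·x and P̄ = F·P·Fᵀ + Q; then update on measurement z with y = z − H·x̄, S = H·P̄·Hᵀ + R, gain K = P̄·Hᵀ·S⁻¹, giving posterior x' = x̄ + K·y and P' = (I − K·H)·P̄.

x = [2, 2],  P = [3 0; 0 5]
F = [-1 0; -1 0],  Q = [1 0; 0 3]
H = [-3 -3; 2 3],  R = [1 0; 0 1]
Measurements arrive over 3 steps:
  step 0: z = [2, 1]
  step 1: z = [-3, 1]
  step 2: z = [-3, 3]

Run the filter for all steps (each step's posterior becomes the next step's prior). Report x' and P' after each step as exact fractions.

step 0: x̄ = F·x = [-2, -2]
step 0: P̄ = F·P·Fᵀ + Q = [4 3; 3 6]
step 0: y = z − H·x̄ = [-10, 11]
step 0: S = H·P̄·Hᵀ + R = [145 -123; -123 107]
step 0: K = P̄·Hᵀ·S⁻¹ = [-78/193 -59/193; 63/386 159/386]
step 0: x' = x̄ + K·y = [-255/193, 347/386]
step 0: P' = (I − K·H)·P̄ = [137/193 -111/193; -111/193 201/386]
step 1: x̄ = F·x = [255/193, 255/193]
step 1: P̄ = F·P·Fᵀ + Q = [330/193 137/193; 137/193 716/193]
step 1: y = z − H·x̄ = [951/193, -1082/193]
step 1: S = H·P̄·Hᵀ + R = [12073/193 -10479/193; -10479/193 9601/193]
step 1: K = P̄·Hᵀ·S⁻¹ = [-1443/3953 -1134/3953; 4203/31624 12565/31624]
step 1: x' = x̄ + K·y = [4470/3953, -7949/31624]
step 1: P' = (I − K·H)·P̄ = [2577/3953 -2096/3953; -2096/3953 15367/31624]
step 2: x̄ = F·x = [-4470/3953, -4470/3953]
step 2: P̄ = F·P·Fᵀ + Q = [6530/3953 2577/3953; 2577/3953 14436/3953]
step 2: y = z − H·x̄ = [-38679/3953, 34209/3953]
step 2: S = H·P̄·Hᵀ + R = [239033/3953 -207759/3953; -207759/3953 190921/3953]
step 2: K = P̄·Hᵀ·S⁻¹ = [-28353/78188 -22339/78188; 81963/625504 247965/625504]
step 2: x' = x̄ + K·y = [-1077/19547, 19893/19547]
step 2: P' = (I − K·H)·P̄ = [12673/19547 -41241/78188; -41241/78188 302607/625504]

step 0: x' = [-255/193, 347/386], P' = [137/193 -111/193; -111/193 201/386]
step 1: x' = [4470/3953, -7949/31624], P' = [2577/3953 -2096/3953; -2096/3953 15367/31624]
step 2: x' = [-1077/19547, 19893/19547], P' = [12673/19547 -41241/78188; -41241/78188 302607/625504]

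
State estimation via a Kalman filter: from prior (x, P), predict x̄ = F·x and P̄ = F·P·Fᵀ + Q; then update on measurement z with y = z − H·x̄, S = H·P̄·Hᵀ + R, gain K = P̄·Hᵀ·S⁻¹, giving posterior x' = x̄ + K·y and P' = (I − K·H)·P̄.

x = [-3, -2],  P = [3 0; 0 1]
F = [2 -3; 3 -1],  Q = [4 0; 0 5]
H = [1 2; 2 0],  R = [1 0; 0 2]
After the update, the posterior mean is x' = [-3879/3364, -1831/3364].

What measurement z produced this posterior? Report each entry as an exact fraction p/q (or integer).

z = [-2, -3]

x̄ = F·x = [0, -7]
P̄ = F·P·Fᵀ + Q = [25 21; 21 33]
S = H·P̄·Hᵀ + R = [242 134; 134 102]
K = P̄·Hᵀ·S⁻¹ = [67/3364 1561/3364; 1623/3364 -747/3364]
x' − x̄ = [-3879/3364, 21717/3364] = K·y
y = (KᵀK)⁻¹·Kᵀ·(x' − x̄) = [12, -3]
z = y + H·x̄ = [12, -3] + [-14, 0] = [-2, -3]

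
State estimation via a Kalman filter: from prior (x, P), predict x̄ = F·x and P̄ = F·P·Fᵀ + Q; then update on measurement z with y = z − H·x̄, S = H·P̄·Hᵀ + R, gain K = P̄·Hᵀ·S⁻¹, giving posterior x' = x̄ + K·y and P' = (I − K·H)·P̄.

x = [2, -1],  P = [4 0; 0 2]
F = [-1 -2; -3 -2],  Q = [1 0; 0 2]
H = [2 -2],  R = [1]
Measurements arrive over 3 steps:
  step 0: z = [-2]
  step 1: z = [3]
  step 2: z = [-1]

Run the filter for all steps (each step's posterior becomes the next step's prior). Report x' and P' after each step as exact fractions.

step 0: x' = [20/11, 212/77], P' = [115/11 116/11; 116/11 838/77]
step 1: x' = [-60818/13881, -27268/4627], P' = [161374/13881 55385/4627; 55385/4627 58129/4627]
step 2: x' = [12487888/2762437, 13983802/2762437], P' = [32874175/2762437 33847662/2762437; 33847662/2762437 35508288/2762437]

step 0: x̄ = F·x = [0, -4]
step 0: P̄ = F·P·Fᵀ + Q = [13 20; 20 46]
step 0: y = z − H·x̄ = [-10]
step 0: S = H·P̄·Hᵀ + R = [77]
step 0: K = P̄·Hᵀ·S⁻¹ = [-2/11; -52/77]
step 0: x' = x̄ + K·y = [20/11, 212/77]
step 0: P' = (I − K·H)·P̄ = [115/11 116/11; 116/11 838/77]
step 1: x̄ = F·x = [-564/77, -844/77]
step 1: P̄ = F·P·Fᵀ + Q = [7482/77 12263/77; 12263/77 20495/77]
step 1: y = z − H·x̄ = [-47/11]
step 1: S = H·P̄·Hᵀ + R = [1983/11]
step 1: K = P̄·Hᵀ·S⁻¹ = [-1366/1983; -784/661]
step 1: x' = x̄ + K·y = [-60818/13881, -27268/4627]
step 1: P' = (I − K·H)·P̄ = [161374/13881 55385/4627; 55385/4627 58129/4627]
step 2: x̄ = F·x = [224426/13881, 115354/4627]
step 2: P̄ = F·P·Fᵀ + Q = [1537423/13881 836970/4627; 836970/4627 1390512/4627]
step 2: y = z − H·x̄ = [229391/13881]
step 2: S = H·P̄·Hᵀ + R = [2762437/13881]
step 2: K = P̄·Hᵀ·S⁻¹ = [-1946974/2762437; -3321252/2762437]
step 2: x' = x̄ + K·y = [12487888/2762437, 13983802/2762437]
step 2: P' = (I − K·H)·P̄ = [32874175/2762437 33847662/2762437; 33847662/2762437 35508288/2762437]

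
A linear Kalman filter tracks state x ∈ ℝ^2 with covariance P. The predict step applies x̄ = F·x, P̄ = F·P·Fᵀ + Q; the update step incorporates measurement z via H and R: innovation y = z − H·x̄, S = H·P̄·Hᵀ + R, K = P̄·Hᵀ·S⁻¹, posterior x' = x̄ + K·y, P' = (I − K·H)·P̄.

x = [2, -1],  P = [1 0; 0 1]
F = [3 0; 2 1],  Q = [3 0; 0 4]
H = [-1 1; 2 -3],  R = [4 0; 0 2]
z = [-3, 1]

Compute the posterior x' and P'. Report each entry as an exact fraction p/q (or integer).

x' = [1026/163, 621/163]
P' = [1416/163 960/163; 960/163 684/163]

x̄ = F·x = [6, 3]
P̄ = F·P·Fᵀ + Q = [12 6; 6 9]
y = z − H·x̄ = [0, -2]
S = H·P̄·Hᵀ + R = [13 -21; -21 59]
K = P̄·Hᵀ·S⁻¹ = [-114/163 -24/163; -69/163 -66/163]
x' = x̄ + K·y = [1026/163, 621/163]
P' = (I − K·H)·P̄ = [1416/163 960/163; 960/163 684/163]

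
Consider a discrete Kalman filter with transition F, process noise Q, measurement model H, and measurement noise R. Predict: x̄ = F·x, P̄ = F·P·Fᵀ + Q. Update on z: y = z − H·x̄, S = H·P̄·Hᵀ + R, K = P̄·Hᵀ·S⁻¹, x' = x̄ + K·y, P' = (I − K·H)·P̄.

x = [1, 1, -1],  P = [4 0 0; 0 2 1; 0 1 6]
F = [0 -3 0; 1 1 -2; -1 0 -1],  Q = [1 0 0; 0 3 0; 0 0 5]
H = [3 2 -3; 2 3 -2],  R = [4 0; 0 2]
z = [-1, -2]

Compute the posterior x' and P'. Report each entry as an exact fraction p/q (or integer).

x̄ = F·x = [-3, 4, 0]
P̄ = F·P·Fᵀ + Q = [19 0 3; 0 29 7; 3 7 15]
y = z − H·x̄ = [0, -8]
S = H·P̄·Hᵀ + R = [288 251; 251 291]
K = P̄·Hᵀ·S⁻¹ = [5936/20807 -2832/20807; -7556/20807 11737/20807; -5649/20807 4658/20807]
x' = x̄ + K·y = [-39765/20807, -10668/20807, -37264/20807]
P' = (I − K·H)·P̄ = [201029/20807 -12896/20807 184517/20807; -12896/20807 26174/20807 14628/20807; 184517/20807 14628/20807 201801/20807]

x' = [-39765/20807, -10668/20807, -37264/20807]
P' = [201029/20807 -12896/20807 184517/20807; -12896/20807 26174/20807 14628/20807; 184517/20807 14628/20807 201801/20807]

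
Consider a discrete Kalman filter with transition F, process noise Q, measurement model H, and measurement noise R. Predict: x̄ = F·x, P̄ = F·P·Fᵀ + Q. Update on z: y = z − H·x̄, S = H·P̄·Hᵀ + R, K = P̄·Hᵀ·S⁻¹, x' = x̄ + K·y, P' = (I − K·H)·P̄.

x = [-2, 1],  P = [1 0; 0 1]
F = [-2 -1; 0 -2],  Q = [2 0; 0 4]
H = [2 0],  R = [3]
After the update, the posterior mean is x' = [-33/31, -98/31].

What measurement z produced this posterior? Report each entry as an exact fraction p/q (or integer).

z = [-3]

x̄ = F·x = [3, -2]
P̄ = F·P·Fᵀ + Q = [7 2; 2 8]
S = H·P̄·Hᵀ + R = [31]
K = P̄·Hᵀ·S⁻¹ = [14/31; 4/31]
x' − x̄ = [-126/31, -36/31] = K·y
y = (KᵀK)⁻¹·Kᵀ·(x' − x̄) = [-9]
z = y + H·x̄ = [-9] + [6] = [-3]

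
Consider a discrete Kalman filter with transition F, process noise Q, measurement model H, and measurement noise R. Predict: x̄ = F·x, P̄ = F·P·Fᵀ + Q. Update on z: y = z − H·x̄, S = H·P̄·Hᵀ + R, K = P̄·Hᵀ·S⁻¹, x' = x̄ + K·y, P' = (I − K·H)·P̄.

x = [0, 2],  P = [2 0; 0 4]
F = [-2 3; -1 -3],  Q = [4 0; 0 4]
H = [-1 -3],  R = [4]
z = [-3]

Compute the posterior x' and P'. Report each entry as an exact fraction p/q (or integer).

x' = [354/119, -9/119]
P' = [4560/119 -1552/119; -1552/119 580/119]

x̄ = F·x = [6, -6]
P̄ = F·P·Fᵀ + Q = [48 -32; -32 42]
y = z − H·x̄ = [-15]
S = H·P̄·Hᵀ + R = [238]
K = P̄·Hᵀ·S⁻¹ = [24/119; -47/119]
x' = x̄ + K·y = [354/119, -9/119]
P' = (I − K·H)·P̄ = [4560/119 -1552/119; -1552/119 580/119]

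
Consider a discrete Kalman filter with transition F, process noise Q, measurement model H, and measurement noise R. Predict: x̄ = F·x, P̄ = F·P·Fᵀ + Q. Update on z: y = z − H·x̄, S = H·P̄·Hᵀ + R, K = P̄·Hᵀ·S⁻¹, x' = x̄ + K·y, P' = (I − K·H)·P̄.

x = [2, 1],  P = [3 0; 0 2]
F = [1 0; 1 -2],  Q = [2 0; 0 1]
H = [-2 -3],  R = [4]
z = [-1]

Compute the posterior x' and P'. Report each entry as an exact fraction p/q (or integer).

x' = [93/56, -3/4]
P' = [479/168 -7/4; -7/4 3/2]

x̄ = F·x = [2, 0]
P̄ = F·P·Fᵀ + Q = [5 3; 3 12]
y = z − H·x̄ = [3]
S = H·P̄·Hᵀ + R = [168]
K = P̄·Hᵀ·S⁻¹ = [-19/168; -1/4]
x' = x̄ + K·y = [93/56, -3/4]
P' = (I − K·H)·P̄ = [479/168 -7/4; -7/4 3/2]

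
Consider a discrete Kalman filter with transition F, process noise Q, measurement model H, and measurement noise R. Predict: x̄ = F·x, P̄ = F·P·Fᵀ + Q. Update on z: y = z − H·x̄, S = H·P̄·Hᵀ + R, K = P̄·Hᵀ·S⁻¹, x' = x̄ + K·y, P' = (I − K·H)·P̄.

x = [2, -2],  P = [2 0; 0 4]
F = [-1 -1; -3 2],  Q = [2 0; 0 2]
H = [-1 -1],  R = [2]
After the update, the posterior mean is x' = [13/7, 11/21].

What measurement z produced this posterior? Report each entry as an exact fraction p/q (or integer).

z = [-3]

x̄ = F·x = [0, -10]
P̄ = F·P·Fᵀ + Q = [8 -2; -2 36]
S = H·P̄·Hᵀ + R = [42]
K = P̄·Hᵀ·S⁻¹ = [-1/7; -17/21]
x' − x̄ = [13/7, 221/21] = K·y
y = (KᵀK)⁻¹·Kᵀ·(x' − x̄) = [-13]
z = y + H·x̄ = [-13] + [10] = [-3]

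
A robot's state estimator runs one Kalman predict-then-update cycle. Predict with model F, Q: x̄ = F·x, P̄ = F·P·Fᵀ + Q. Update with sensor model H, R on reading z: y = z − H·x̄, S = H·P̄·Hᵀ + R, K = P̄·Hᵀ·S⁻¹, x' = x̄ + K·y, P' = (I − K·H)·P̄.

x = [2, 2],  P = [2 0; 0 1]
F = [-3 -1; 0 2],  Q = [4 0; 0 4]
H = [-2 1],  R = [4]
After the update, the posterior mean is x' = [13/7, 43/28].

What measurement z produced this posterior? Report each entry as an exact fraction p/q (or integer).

z = [-3]

x̄ = F·x = [-8, 4]
P̄ = F·P·Fᵀ + Q = [23 -2; -2 8]
S = H·P̄·Hᵀ + R = [112]
K = P̄·Hᵀ·S⁻¹ = [-3/7; 3/28]
x' − x̄ = [69/7, -69/28] = K·y
y = (KᵀK)⁻¹·Kᵀ·(x' − x̄) = [-23]
z = y + H·x̄ = [-23] + [20] = [-3]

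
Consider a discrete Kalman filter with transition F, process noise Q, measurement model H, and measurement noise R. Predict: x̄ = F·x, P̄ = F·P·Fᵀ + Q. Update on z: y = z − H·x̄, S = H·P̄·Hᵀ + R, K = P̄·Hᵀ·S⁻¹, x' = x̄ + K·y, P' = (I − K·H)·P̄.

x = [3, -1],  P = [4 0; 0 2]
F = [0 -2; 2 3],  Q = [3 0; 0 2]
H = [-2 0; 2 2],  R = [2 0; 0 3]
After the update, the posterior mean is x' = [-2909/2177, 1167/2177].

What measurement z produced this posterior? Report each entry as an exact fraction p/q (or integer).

x̄ = F·x = [2, 3]
P̄ = F·P·Fᵀ + Q = [11 -12; -12 36]
S = H·P̄·Hᵀ + R = [46 4; 4 95]
K = P̄·Hᵀ·S⁻¹ = [-1041/2177 -2/2177; 1044/2177 1056/2177]
x' − x̄ = [-7263/2177, -5364/2177] = K·y
y = (KᵀK)⁻¹·Kᵀ·(x' − x̄) = [7, -12]
z = y + H·x̄ = [7, -12] + [-4, 10] = [3, -2]

z = [3, -2]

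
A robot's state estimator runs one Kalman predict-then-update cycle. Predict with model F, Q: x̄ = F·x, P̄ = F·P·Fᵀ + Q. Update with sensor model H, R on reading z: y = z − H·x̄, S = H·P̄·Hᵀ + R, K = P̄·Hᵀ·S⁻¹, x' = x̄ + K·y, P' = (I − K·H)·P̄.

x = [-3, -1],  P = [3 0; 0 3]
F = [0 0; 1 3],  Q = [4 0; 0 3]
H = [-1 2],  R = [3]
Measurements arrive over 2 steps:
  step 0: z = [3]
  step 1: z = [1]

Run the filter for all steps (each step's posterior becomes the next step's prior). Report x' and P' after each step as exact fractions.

step 0: x' = [-60/139, 156/139], P' = [540/139 264/139; 264/139 231/139]
step 1: x' = [2708/19453, 1728/2779], P' = [75588/19453 5280/2779; 5280/2779 660/397]

step 0: x̄ = F·x = [0, -6]
step 0: P̄ = F·P·Fᵀ + Q = [4 0; 0 33]
step 0: y = z − H·x̄ = [15]
step 0: S = H·P̄·Hᵀ + R = [139]
step 0: K = P̄·Hᵀ·S⁻¹ = [-4/139; 66/139]
step 0: x' = x̄ + K·y = [-60/139, 156/139]
step 0: P' = (I − K·H)·P̄ = [540/139 264/139; 264/139 231/139]
step 1: x̄ = F·x = [0, 408/139]
step 1: P̄ = F·P·Fᵀ + Q = [4 0; 0 4620/139]
step 1: y = z − H·x̄ = [-677/139]
step 1: S = H·P̄·Hᵀ + R = [19453/139]
step 1: K = P̄·Hᵀ·S⁻¹ = [-556/19453; 1320/2779]
step 1: x' = x̄ + K·y = [2708/19453, 1728/2779]
step 1: P' = (I − K·H)·P̄ = [75588/19453 5280/2779; 5280/2779 660/397]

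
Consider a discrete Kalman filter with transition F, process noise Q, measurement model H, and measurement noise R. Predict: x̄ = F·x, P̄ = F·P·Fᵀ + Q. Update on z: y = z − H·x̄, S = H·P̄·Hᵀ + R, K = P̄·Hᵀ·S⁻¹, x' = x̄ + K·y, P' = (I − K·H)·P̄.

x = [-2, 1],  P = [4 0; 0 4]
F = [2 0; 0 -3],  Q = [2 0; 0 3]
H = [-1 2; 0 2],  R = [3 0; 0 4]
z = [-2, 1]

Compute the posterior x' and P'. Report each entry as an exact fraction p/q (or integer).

x' = [155/166, -81/664]
P' = [414/83 117/83; 117/83 273/332]

x̄ = F·x = [-4, -3]
P̄ = F·P·Fᵀ + Q = [18 0; 0 39]
y = z − H·x̄ = [0, 7]
S = H·P̄·Hᵀ + R = [177 156; 156 160]
K = P̄·Hᵀ·S⁻¹ = [-60/83 117/166; 13/166 273/664]
x' = x̄ + K·y = [155/166, -81/664]
P' = (I − K·H)·P̄ = [414/83 117/83; 117/83 273/332]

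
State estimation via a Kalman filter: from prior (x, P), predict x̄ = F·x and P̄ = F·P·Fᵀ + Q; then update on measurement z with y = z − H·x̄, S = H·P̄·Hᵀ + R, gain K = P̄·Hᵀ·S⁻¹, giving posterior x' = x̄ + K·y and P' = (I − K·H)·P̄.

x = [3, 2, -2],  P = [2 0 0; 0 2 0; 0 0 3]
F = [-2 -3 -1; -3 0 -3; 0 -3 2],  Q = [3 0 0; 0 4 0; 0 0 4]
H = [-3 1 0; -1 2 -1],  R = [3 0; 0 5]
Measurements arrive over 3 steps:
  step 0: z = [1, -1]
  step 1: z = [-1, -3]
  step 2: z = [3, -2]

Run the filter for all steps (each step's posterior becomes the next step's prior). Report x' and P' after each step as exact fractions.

step 0: x' = [-63457/49505, -123649/49505, -137256/49505], P' = [44229/49505 70518/49505 61072/49505; 70518/49505 171051/49505 162864/49505; 61072/49505 162864/49505 325126/49505]
step 1: x' = [89595158/443043795, -16636992/29536253, 216235624/147681265], P' = [3544935814/3987394155 369695515/265826277 1534258592/1329131385; 369695515/265826277 294122663/88608759 269891456/88608759; 1534258592/1329131385 269891456/88608759 2723665411/443043795]
step 2: x' = [-460799245461859/303155688514186, -249750463988133/151577844257093, 86045098028787/151577844257093], P' = [269553956670951/303155688514186 210890352339111/151577844257093 175285518834784/151577844257093; 210890352339111/151577844257093 503404694162736/151577844257093 462426817083591/151577844257093; 175285518834784/151577844257093 462426817083591/151577844257093 932953527603023/151577844257093]

step 0: x̄ = F·x = [-10, -3, -10]
step 0: P̄ = F·P·Fᵀ + Q = [32 21 12; 21 49 -18; 12 -18 34]
step 0: y = z − H·x̄ = [-26, -15]
step 0: S = H·P̄·Hᵀ + R = [214 101; 101 279]
step 0: K = P̄·Hᵀ·S⁻¹ = [-20723/49505 7147/49505; -13501/49505 21744/49505; -6784/49505 -12094/49505]
step 0: x' = x̄ + K·y = [-63457/49505, -123649/49505, -137256/49505]
step 0: P' = (I − K·H)·P̄ = [44229/49505 70518/49505 61072/49505; 70518/49505 171051/49505 162864/49505; 61072/49505 162864/49505 325126/49505]
step 1: x̄ = F·x = [635117/49505, 602139/49505, 19287/9901]
step 1: P̄ = F·P·Fᵀ + Q = [4257704/49505 3890838/49505 115887/9901; 3890838/49505 4621511/49505 -43350/9901; 115887/9901 -43350/9901 216723/9901]
step 1: y = z − H·x̄ = [1253707/49505, -621241/49505]
step 1: S = H·P̄·Hᵀ + R = [19744334/49505 -3264677/49505; -3264677/49505 10537406/49505]
step 1: K = P̄·Hᵀ·S⁻¹ = [-1696458239/3987394155 588630772/3987394155; -75572852/265826277 117073219/265826277; -184801312/1329131385 -321702229/1329131385]
step 1: x' = x̄ + K·y = [89595158/443043795, -16636992/29536253, 216235624/147681265]
step 1: P' = (I − K·H)·P̄ = [3544935814/3987394155 369695515/265826277 1534258592/1329131385; 369695515/265826277 294122663/88608759 269891456/88608759; 1534258592/1329131385 269891456/88608759 2723665411/443043795]
step 2: x̄ = F·x = [-79232548/443043795, -147660406/29536253, 682026128/147681265]
step 2: P̄ = F·P·Fᵀ + Q = [327601581859/3987394155 19696566478/265826277 16173282601/1329131385; 19696566478/265826277 7807130249/88608759 -343992281/88608759; 16173282601/1329131385 -343992281/88608759 9708869299/443043795]
step 2: y = z − H·x̄ = [1102113277/147681265, 5510570426/443043795]
step 2: S = H·P̄·Hᵀ + R = [171000699709/443043795 -73884605383/1329131385; -73884605383/1329131385 817366138651/3987394155]
step 2: K = P̄·Hᵀ·S⁻¹ = [-128960388444877/303155688514186 44687283003185/303155688514186; -43088787618199/151577844257093 66698443780554/151577844257093; -21143246473587/151577844257093 -36677082454125/151577844257093]
step 2: x' = x̄ + K·y = [-460799245461859/303155688514186, -249750463988133/151577844257093, 86045098028787/151577844257093]
step 2: P' = (I − K·H)·P̄ = [269553956670951/303155688514186 210890352339111/151577844257093 175285518834784/151577844257093; 210890352339111/151577844257093 503404694162736/151577844257093 462426817083591/151577844257093; 175285518834784/151577844257093 462426817083591/151577844257093 932953527603023/151577844257093]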